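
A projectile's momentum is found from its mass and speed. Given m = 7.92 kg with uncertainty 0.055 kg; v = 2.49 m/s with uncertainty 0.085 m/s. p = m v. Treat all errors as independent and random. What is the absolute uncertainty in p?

0.687 kg·m/s

Relative error in a monomial: (δp/p)² = Σ (nᵢ · δxᵢ/xᵢ)².
  (1·δm/m)² = (1×0.00694)² = 4.82e-05;  (1·δv/v)² = (1×0.0341)² = 0.00117
δp/p = √(0.00121) = 0.0348
p = 19.7 kg·m/s, so δp = 0.0348 × 19.7 = 0.687 kg·m/s.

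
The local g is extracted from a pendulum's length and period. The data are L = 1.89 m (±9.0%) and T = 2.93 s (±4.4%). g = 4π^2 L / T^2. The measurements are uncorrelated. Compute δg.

Since g is a product/quotient, work with relative uncertainties:
  (1·δL/L)² = (1×0.0900)² = 0.00810;  (-2·δT/T)² = (-2×0.0440)² = 0.00774
δg/g = √(0.0158) = 0.126
g = 8.69 m/s^2, so δg = 0.126 × 8.69 = 1.09 m/s^2.

1.09 m/s^2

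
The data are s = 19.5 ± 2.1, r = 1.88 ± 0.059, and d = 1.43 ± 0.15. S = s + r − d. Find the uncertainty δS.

2.11

S is a linear combination, so absolute uncertainties add in quadrature:
  (δs)² = 4.41;  (δr)² = 0.00348;  (δd)² = 0.0225
δS = √(4.44) = 2.11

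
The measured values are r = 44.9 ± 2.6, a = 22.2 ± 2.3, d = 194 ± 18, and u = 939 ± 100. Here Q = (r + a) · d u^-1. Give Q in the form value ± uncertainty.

Let w = r + a = 67.1. δw = √(δr² + δa²) = √(6.76 + 5.29) = 3.47, so δw/w = 0.0517.
Q is then a monomial in w, d, u:
δQ/Q = √((δw/w)² + (1·δd/d)² + (-1·δu/u)²) = √(0.00268 + 0.00861 + 0.0113) = 0.150
Q = 13.9, so δQ = 0.150 × 13.9 = 2.09.

13.9 ± 2.09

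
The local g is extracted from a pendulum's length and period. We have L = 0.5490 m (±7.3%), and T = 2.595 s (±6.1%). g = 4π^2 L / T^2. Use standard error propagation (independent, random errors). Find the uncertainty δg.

0.458 m/s^2

Since g is a product/quotient, work with relative uncertainties:
  (1·δL/L)² = (1×0.0730)² = 0.00533;  (-2·δT/T)² = (-2×0.0610)² = 0.0149
δg/g = √(0.0202) = 0.142
g = 3.219 m/s^2, so δg = 0.142 × 3.219 = 0.458 m/s^2.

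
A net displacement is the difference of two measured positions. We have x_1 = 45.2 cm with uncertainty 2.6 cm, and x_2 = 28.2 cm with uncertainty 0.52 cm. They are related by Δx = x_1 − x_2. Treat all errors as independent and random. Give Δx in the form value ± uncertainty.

17.0 ± 2.65 cm

Sums and differences: (δΔx)² = Σ (cᵢ δxᵢ)².
  (δx_1)² = 6.76;  (δx_2)² = 0.270
δΔx = √(7.03) = 2.65 cm
Δx = 17.0 cm.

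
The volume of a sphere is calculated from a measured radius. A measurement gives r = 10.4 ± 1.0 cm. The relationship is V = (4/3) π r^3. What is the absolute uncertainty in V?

1360 cm^3

V ∝ r^3, so δV/V = |3| · δr/r = 3 × 0.0962 = 0.288.
V = 4710 cm^3, so δV = 0.288 × 4710 = 1360 cm^3.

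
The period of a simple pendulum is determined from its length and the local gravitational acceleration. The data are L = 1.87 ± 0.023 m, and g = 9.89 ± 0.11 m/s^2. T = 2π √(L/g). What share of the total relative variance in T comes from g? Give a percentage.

(δT/T)² = (½·δL/L)² + (−½·δg/g)²
  L term: (0.5×0.0123)² = 3.78e-05
  g term: (-0.5×0.0111)² = 3.09e-05
Total = 6.87e-05. Share from g = 3.09e-05/6.87e-05 = 0.450.

45.0%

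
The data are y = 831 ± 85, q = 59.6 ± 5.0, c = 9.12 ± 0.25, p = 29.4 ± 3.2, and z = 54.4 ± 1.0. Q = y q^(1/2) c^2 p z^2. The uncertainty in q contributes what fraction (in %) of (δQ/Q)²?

6.19%

(δQ/Q)² = (1·δy/y)² + (½·δq/q)² + (2·δc/c)² + (1·δp/p)² + (2·δz/z)²
  y term: (1×0.102)² = 0.0105
  q term: (0.5×0.0839)² = 0.00176
  c term: (2×0.0274)² = 0.00301
  p term: (1×0.109)² = 0.0118
  z term: (2×0.0184)² = 0.00135
Total = 0.0284. Share from q = 0.00176/0.0284 = 0.0619.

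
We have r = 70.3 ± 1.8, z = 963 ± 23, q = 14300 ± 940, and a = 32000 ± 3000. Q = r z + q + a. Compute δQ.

3940

Let p = r·z = 67700. δp/p = √((1·δr/r)² + (1·δz/z)²) = √(0.000656 + 0.000570) = 0.0350, so δp = 2370.
Q = p + q + a: δQ = √(δp² + δq² + δa²) = √(5.62e+06 + 8.84e+05 + 9e+06) = 3940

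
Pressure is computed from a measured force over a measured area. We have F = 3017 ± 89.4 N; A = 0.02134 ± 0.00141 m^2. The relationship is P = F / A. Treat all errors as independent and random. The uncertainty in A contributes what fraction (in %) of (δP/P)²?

83.3%

(δP/P)² = (1·δF/F)² + (-1·δA/A)²
  F term: (1×0.0296)² = 0.000878
  A term: (-1×0.0661)² = 0.00437
Total = 0.00524. Share from A = 0.00437/0.00524 = 0.833.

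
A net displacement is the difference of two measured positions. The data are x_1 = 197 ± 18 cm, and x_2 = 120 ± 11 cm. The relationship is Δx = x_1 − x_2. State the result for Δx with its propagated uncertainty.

For a sum/difference, combine absolute errors in quadrature:
  (δx_1)² = 324;  (δx_2)² = 121
δΔx = √(445) = 21.1 cm
Δx = 77.0 cm.

77.0 ± 21.1 cm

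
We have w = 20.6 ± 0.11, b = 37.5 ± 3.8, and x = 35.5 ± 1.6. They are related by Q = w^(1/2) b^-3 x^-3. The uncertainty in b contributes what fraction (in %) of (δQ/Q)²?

83.5%

(δQ/Q)² = (½·δw/w)² + (-3·δb/b)² + (-3·δx/x)²
  w term: (0.5×0.00534)² = 7.13e-06
  b term: (-3×0.101)² = 0.0924
  x term: (-3×0.0451)² = 0.0183
Total = 0.111. Share from b = 0.0924/0.111 = 0.835.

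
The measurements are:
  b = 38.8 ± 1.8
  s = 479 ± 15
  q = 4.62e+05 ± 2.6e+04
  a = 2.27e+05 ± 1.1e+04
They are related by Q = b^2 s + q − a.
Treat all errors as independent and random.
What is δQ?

76000

Let p = b^2·s = 7.21e+05. δp/p = √((2·δb/b)² + (1·δs/s)²) = √(0.00861 + 0.000981) = 0.0979, so δp = 70600.
Q = p + q − a: δQ = √(δp² + δq² + δa²) = √(4.99e+09 + 6.76e+08 + 1.21e+08) = 76000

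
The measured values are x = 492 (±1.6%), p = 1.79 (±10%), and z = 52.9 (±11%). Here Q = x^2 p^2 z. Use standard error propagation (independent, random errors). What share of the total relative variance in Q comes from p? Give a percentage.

(δQ/Q)² = (2·δx/x)² + (2·δp/p)² + (1·δz/z)²
  x term: (2×0.0160)² = 0.00102
  p term: (2×0.100)² = 0.0400
  z term: (1×0.110)² = 0.0121
Total = 0.0531. Share from p = 0.0400/0.0531 = 0.753.

75.3%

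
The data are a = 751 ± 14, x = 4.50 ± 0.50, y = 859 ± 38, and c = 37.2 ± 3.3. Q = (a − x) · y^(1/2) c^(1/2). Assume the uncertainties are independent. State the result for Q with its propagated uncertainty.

(1.33 ± 0.0707) × 10^5

Let u = a − x = 746. δu = √(δa² + δx²) = √(196 + 0.250) = 14.0, so δu/u = 0.0188.
Q is then a monomial in u, y, c:
δQ/Q = √((δu/u)² + (½·δy/y)² + (½·δc/c)²) = √(0.000352 + 0.000489 + 0.00197) = 0.0530
Q = 1.33e+05, so δQ = 0.0530 × 1.33e+05 = 7070.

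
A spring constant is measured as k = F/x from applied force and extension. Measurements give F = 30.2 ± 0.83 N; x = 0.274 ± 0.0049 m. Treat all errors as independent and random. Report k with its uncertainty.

Products/powers → add relative errors in quadrature, weighted by exponent:
  (1·δF/F)² = (1×0.0275)² = 0.000755;  (-1·δx/x)² = (-1×0.0179)² = 0.000320
δk/k = √(0.00108) = 0.0328
k = 110 N/m, so δk = 0.0328 × 110 = 3.61 N/m.

110 ± 3.61 N/m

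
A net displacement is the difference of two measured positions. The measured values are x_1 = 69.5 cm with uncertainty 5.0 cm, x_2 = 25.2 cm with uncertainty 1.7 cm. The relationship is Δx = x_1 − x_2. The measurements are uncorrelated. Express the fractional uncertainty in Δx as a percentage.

11.9%

For a sum/difference, combine absolute errors in quadrature:
  (δx_1)² = 25.0;  (δx_2)² = 2.89
δΔx = √(27.9) = 5.28 cm
Δx = 44.3 cm, so δΔx/Δx = 5.28/44.3 = 0.119.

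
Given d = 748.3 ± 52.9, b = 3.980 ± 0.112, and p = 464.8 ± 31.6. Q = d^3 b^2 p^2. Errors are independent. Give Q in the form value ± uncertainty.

(1.434 ± 0.370) × 10^15

Relative error in a monomial: (δQ/Q)² = Σ (nᵢ · δxᵢ/xᵢ)².
  (3·δd/d)² = (3×0.0707)² = 0.0450;  (2·δb/b)² = (2×0.0281)² = 0.00317;  (2·δp/p)² = (2×0.0680)² = 0.0185
δQ/Q = √(0.0666) = 0.258
Q = 1.434e+15, so δQ = 0.258 × 1.434e+15 = 3.7e+14.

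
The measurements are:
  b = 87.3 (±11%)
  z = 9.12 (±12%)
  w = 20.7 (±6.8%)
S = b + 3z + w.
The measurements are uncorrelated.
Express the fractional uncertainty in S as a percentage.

7.57%

Each term contributes (cᵢ δxᵢ)² to (δS)²:
  (δb)² = 92.2;  (3·δz)² = 10.8;  (δw)² = 1.98
δS = √(105) = 10.2
S = 135, so δS/S = 10.2/135 = 0.0757.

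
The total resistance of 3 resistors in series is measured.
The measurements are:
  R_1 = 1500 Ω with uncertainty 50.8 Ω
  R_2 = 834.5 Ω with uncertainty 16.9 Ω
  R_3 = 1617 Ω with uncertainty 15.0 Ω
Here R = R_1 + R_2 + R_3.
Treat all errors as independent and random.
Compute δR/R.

Absolute uncertainties add in quadrature for a linear combination:
  (δR_1)² = 2580;  (δR_2)² = 286;  (δR_3)² = 225
δR = √(3090) = 55.6 Ω
R = 3952 Ω, so δR/R = 55.6/3952 = 0.0141.

0.0141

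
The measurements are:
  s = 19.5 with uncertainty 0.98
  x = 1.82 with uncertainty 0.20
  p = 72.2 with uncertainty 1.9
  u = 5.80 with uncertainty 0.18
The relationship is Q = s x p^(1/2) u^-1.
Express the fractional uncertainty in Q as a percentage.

12.5%

Since Q is a product/quotient, work with relative uncertainties:
  (1·δs/s)² = (1×0.0503)² = 0.00253;  (1·δx/x)² = (1×0.110)² = 0.0121;  (½·δp/p)² = (0.5×0.0263)² = 0.000173;  (-1·δu/u)² = (-1×0.0310)² = 0.000963
δQ/Q = √(0.0157) = 0.125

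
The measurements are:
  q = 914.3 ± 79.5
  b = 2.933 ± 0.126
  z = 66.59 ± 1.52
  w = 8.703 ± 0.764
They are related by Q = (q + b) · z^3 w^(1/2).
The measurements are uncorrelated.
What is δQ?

Let u = q + b = 917.2. δu = √(δq² + δb²) = √(6320 + 0.0159) = 79.5, so δu/u = 0.0867.
Q is then a monomial in u, z, w:
δQ/Q = √((δu/u)² + (3·δz/z)² + (½·δw/w)²) = √(0.00751 + 0.00469 + 0.00193) = 0.119
Q = 7.99e+08, so δQ = 0.119 × 7.99e+08 = 9.5e+07.

9.5e+07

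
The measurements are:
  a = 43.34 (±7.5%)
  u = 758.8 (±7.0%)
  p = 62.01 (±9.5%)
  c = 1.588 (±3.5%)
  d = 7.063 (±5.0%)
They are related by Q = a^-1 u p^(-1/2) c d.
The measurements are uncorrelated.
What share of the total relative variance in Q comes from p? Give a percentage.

(δQ/Q)² = (-1·δa/a)² + (1·δu/u)² + (−½·δp/p)² + (1·δc/c)² + (1·δd/d)²
  a term: (-1×0.0750)² = 0.00562
  u term: (1×0.0700)² = 0.00490
  p term: (-0.5×0.0950)² = 0.00226
  c term: (1×0.0350)² = 0.00123
  d term: (1×0.0500)² = 0.00250
Total = 0.0165. Share from p = 0.00226/0.0165 = 0.137.

13.7%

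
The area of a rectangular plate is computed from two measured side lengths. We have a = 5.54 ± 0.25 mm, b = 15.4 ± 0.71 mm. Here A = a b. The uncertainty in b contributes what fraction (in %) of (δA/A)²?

51.1%

(δA/A)² = (1·δa/a)² + (1·δb/b)²
  a term: (1×0.0451)² = 0.00204
  b term: (1×0.0461)² = 0.00213
Total = 0.00416. Share from b = 0.00213/0.00416 = 0.511.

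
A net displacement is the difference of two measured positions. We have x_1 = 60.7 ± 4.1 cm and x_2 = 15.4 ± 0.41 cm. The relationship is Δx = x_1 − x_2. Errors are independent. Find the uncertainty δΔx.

For a sum/difference, combine absolute errors in quadrature:
  (δx_1)² = 16.8;  (δx_2)² = 0.168
δΔx = √(17.0) = 4.12 cm

4.12 cm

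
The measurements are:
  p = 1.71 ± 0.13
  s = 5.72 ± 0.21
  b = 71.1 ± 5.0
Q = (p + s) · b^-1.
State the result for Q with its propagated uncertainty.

Let u = p + s = 7.43. δu = √(δp² + δs²) = √(0.0169 + 0.0441) = 0.247, so δu/u = 0.0332.
Q is then a monomial in u, b:
δQ/Q = √((δu/u)² + (-1·δb/b)²) = √(0.00110 + 0.00495) = 0.0778
Q = 0.105, so δQ = 0.0778 × 0.105 = 0.00813.

0.105 ± 0.00813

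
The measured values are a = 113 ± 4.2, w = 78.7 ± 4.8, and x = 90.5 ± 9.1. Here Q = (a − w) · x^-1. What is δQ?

Let u = a − w = 34.3. δu = √(δa² + δw²) = √(17.6 + 23.0) = 6.38, so δu/u = 0.186.
Q is then a monomial in u, x:
δQ/Q = √((δu/u)² + (-1·δx/x)²) = √(0.0346 + 0.0101) = 0.211
Q = 0.379, so δQ = 0.211 × 0.379 = 0.0801.

0.0801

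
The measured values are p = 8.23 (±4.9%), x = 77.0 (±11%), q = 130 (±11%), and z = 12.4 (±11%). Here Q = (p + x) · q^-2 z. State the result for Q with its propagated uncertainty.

Let u = p + x = 85.2. δu = √(δp² + δx²) = √(0.163 + 71.7) = 8.48, so δu/u = 0.0995.
Q is then a monomial in u, q, z:
δQ/Q = √((δu/u)² + (-2·δq/q)² + (1·δz/z)²) = √(0.00990 + 0.0484 + 0.0121) = 0.265
Q = 0.0625, so δQ = 0.265 × 0.0625 = 0.0166.

0.0625 ± 0.0166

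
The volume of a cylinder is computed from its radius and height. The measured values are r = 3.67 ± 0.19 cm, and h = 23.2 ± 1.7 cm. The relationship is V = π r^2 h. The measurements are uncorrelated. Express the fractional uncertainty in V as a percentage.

12.7%

Since V is a product/quotient, work with relative uncertainties:
  (2·δr/r)² = (2×0.0518)² = 0.0107;  (1·δh/h)² = (1×0.0733)² = 0.00537
δV/V = √(0.0161) = 0.127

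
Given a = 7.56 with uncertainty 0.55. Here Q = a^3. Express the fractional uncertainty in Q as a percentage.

21.8%

Since Q is a product/quotient, work with relative uncertainties:
  (3·δa/a)² = (3×0.0728)² = 0.0476
δQ/Q = √(0.0476) = 0.218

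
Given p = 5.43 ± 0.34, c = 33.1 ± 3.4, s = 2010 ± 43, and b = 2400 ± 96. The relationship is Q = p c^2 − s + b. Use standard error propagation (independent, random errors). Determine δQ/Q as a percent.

Let w = p·c^2 = 5950. δw/w = √((1·δp/p)² + (2·δc/c)²) = √(0.00392 + 0.0422) = 0.215, so δw = 1280.
Q = w − s + b: δQ = √(δw² + δs² + δb²) = √(1.63e+06 + 1850 + 9220) = 1280
Q = 6340, so δQ/Q = 1280/6340 = 0.202.

20.2%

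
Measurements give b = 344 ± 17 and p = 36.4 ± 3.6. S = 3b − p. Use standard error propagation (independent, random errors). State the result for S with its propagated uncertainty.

Absolute uncertainties add in quadrature for a linear combination:
  (3·δb)² = 2600;  (δp)² = 13.0
δS = √(2610) = 51.1
S = 996.

996 ± 51.1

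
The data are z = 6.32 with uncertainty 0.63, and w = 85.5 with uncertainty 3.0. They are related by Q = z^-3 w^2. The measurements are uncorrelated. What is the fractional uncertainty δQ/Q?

For a monomial Q ∝ z^-3, w^2, fractional errors add in quadrature:
  (-3·δz/z)² = (-3×0.0997)² = 0.0894;  (2·δw/w)² = (2×0.0351)² = 0.00492
δQ/Q = √(0.0944) = 0.307

0.307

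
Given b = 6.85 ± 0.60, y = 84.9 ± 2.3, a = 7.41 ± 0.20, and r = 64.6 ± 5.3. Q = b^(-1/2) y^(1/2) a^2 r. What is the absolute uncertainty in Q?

1350

Each factor contributes (exponent × relative error)² to (δQ/Q)²:
  (−½·δb/b)² = (-0.5×0.0876)² = 0.00192;  (½·δy/y)² = (0.5×0.0271)² = 0.000183;  (2·δa/a)² = (2×0.0270)² = 0.00291;  (1·δr/r)² = (1×0.0820)² = 0.00673
δQ/Q = √(0.0117) = 0.108
Q = 12500, so δQ = 0.108 × 12500 = 1350.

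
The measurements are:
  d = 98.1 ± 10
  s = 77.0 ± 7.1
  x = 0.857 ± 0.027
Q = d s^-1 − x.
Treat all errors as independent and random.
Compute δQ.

Let p = d·s^-1 = 1.27. δp/p = √((1·δd/d)² + (-1·δs/s)²) = √(0.0104 + 0.00850) = 0.137, so δp = 0.175.
Q = p − x: δQ = √(δp² + δx²) = √(0.0307 + 0.000729) = 0.177

0.177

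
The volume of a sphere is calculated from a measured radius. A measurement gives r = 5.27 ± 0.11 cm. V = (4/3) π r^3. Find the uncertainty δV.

V is a product of powers, so relative uncertainties combine in quadrature:
  (3·δr/r)² = (3×0.0209)² = 0.00392
δV/V = √(0.00392) = 0.0626
V = 613 cm^3, so δV = 0.0626 × 613 = 38.4 cm^3.

38.4 cm^3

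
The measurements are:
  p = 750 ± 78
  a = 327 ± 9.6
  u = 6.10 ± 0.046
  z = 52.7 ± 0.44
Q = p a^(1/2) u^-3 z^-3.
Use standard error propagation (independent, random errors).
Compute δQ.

Q is a product of powers, so relative uncertainties combine in quadrature:
  (1·δp/p)² = (1×0.104)² = 0.0108;  (½·δa/a)² = (0.5×0.0294)² = 0.000215;  (-3·δu/u)² = (-3×0.00754)² = 0.000512;  (-3·δz/z)² = (-3×0.00835)² = 0.000627
δQ/Q = √(0.0122) = 0.110
Q = 0.000408, so δQ = 0.110 × 0.000408 = 4.5e-05.

4.5e-05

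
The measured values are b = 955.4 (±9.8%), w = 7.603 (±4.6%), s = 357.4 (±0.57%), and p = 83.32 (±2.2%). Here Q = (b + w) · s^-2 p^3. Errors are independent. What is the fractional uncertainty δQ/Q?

Let u = b + w = 963.0. δu = √(δb² + δw²) = √(8770 + 0.122) = 93.6, so δu/u = 0.0972.
Q is then a monomial in u, s, p:
δQ/Q = √((δu/u)² + (-2·δs/s)² + (3·δp/p)²) = √(0.00945 + 0.000130 + 0.00436) = 0.118

0.118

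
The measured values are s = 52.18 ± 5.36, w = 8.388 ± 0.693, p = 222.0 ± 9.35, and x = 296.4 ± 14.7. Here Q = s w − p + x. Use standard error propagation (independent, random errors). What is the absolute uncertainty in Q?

60.3

Let h = s·w = 437.7. δh/h = √((1·δs/s)² + (1·δw/w)²) = √(0.0106 + 0.00683) = 0.132, so δh = 57.7.
Q = h − p + x: δQ = √(δh² + δp² + δx²) = √(3330 + 87.4 + 216) = 60.3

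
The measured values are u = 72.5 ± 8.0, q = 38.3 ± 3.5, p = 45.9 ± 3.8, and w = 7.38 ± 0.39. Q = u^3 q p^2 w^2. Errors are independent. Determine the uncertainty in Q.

6.63e+11

Products/powers → add relative errors in quadrature, weighted by exponent:
  (3·δu/u)² = (3×0.110)² = 0.110;  (1·δq/q)² = (1×0.0914)² = 0.00835;  (2·δp/p)² = (2×0.0828)² = 0.0274;  (2·δw/w)² = (2×0.0528)² = 0.0112
δQ/Q = √(0.157) = 0.396
Q = 1.67e+12, so δQ = 0.396 × 1.67e+12 = 6.63e+11.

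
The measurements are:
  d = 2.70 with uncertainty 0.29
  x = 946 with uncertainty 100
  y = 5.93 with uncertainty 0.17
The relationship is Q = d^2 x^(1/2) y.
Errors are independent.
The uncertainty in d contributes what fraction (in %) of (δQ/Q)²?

92.7%

(δQ/Q)² = (2·δd/d)² + (½·δx/x)² + (1·δy/y)²
  d term: (2×0.107)² = 0.0461
  x term: (0.5×0.106)² = 0.00279
  y term: (1×0.0287)² = 0.000822
Total = 0.0498. Share from d = 0.0461/0.0498 = 0.927.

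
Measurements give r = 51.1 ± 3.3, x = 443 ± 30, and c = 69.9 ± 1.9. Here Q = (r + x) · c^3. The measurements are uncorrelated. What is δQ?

Let u = r + x = 494. δu = √(δr² + δx²) = √(10.9 + 900) = 30.2, so δu/u = 0.0611.
Q is then a monomial in u, c:
δQ/Q = √((δu/u)² + (3·δc/c)²) = √(0.00373 + 0.00665) = 0.102
Q = 1.69e+08, so δQ = 0.102 × 1.69e+08 = 1.72e+07.

1.72e+07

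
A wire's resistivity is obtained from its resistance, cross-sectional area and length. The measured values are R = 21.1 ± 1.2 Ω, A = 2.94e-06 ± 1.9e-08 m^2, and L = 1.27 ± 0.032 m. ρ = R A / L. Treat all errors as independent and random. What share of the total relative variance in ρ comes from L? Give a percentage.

(δρ/ρ)² = (1·δR/R)² + (1·δA/A)² + (-1·δL/L)²
  R term: (1×0.0569)² = 0.00323
  A term: (1×0.00646)² = 4.18e-05
  L term: (-1×0.0252)² = 0.000635
Total = 0.00391. Share from L = 0.000635/0.00391 = 0.162.

16.2%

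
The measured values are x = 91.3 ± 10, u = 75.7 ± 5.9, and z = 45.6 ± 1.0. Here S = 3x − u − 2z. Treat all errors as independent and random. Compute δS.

30.6

Absolute uncertainties add in quadrature for a linear combination:
  (3·δx)² = 900;  (δu)² = 34.8;  (2·δz)² = 4.00
δS = √(939) = 30.6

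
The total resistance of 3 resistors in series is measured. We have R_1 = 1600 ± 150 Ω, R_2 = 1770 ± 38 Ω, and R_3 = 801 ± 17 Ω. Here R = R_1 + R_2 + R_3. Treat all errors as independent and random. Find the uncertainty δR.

Each term contributes (cᵢ δxᵢ)² to (δR)²:
  (δR_1)² = 22500;  (δR_2)² = 1440;  (δR_3)² = 289
δR = √(24200) = 156 Ω

156 Ω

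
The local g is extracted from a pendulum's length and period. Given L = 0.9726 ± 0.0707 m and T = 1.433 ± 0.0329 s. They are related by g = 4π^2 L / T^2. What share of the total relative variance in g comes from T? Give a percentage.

28.5%

(δg/g)² = (1·δL/L)² + (-2·δT/T)²
  L term: (1×0.0727)² = 0.00528
  T term: (-2×0.0230)² = 0.00211
Total = 0.00739. Share from T = 0.00211/0.00739 = 0.285.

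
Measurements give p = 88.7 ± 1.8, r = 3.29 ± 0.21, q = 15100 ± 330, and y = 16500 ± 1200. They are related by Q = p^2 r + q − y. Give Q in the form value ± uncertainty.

24500 ± 2320

Let w = p^2·r = 25900. δw/w = √((2·δp/p)² + (1·δr/r)²) = √(0.00165 + 0.00407) = 0.0756, so δw = 1960.
Q = w + q − y: δQ = √(δw² + δq² + δy²) = √(3.83e+06 + 1.09e+05 + 1.44e+06) = 2320
Q = 24500.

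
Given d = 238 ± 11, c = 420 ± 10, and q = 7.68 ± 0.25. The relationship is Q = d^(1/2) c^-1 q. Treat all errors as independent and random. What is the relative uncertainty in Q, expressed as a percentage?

Q is a product of powers, so relative uncertainties combine in quadrature:
  (½·δd/d)² = (0.5×0.0462)² = 0.000534;  (-1·δc/c)² = (-1×0.0238)² = 0.000567;  (1·δq/q)² = (1×0.0326)² = 0.00106
δQ/Q = √(0.00216) = 0.0465

4.65%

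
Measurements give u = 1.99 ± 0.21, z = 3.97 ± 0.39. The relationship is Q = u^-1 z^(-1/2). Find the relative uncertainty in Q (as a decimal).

0.116

Q is a product of powers, so relative uncertainties combine in quadrature:
  (-1·δu/u)² = (-1×0.106)² = 0.0111;  (−½·δz/z)² = (-0.5×0.0982)² = 0.00241
δQ/Q = √(0.0135) = 0.116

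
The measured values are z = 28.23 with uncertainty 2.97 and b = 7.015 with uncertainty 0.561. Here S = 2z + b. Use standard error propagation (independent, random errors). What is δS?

5.97

For a sum/difference, combine absolute errors in quadrature:
  (2·δz)² = 35.3;  (δb)² = 0.315
δS = √(35.6) = 5.97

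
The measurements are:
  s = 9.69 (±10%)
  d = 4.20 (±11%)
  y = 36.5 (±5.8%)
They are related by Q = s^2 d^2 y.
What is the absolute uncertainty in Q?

Since Q is a product/quotient, work with relative uncertainties:
  (2·δs/s)² = (2×0.100)² = 0.0400;  (2·δd/d)² = (2×0.110)² = 0.0484;  (1·δy/y)² = (1×0.0580)² = 0.00336
δQ/Q = √(0.0918) = 0.303
Q = 60500, so δQ = 0.303 × 60500 = 18300.

18300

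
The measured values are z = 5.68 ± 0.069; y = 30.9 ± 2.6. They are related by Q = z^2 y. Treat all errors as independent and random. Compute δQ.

87.3

Each factor contributes (exponent × relative error)² to (δQ/Q)²:
  (2·δz/z)² = (2×0.0121)² = 0.000590;  (1·δy/y)² = (1×0.0841)² = 0.00708
δQ/Q = √(0.00767) = 0.0876
Q = 997, so δQ = 0.0876 × 997 = 87.3.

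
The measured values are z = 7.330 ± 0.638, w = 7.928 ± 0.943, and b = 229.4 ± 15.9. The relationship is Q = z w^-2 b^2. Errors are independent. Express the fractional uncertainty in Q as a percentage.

28.9%

Q is a product of powers, so relative uncertainties combine in quadrature:
  (1·δz/z)² = (1×0.0870)² = 0.00758;  (-2·δw/w)² = (-2×0.119)² = 0.0566;  (2·δb/b)² = (2×0.0693)² = 0.0192
δQ/Q = √(0.0834) = 0.289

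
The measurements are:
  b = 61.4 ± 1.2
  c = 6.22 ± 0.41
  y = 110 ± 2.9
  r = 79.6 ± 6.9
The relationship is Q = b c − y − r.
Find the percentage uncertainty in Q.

Let p = b·c = 382. δp/p = √((1·δb/b)² + (1·δc/c)²) = √(0.000382 + 0.00434) = 0.0688, so δp = 26.3.
Q = p − y − r: δQ = √(δp² + δy² + δr²) = √(689 + 8.41 + 47.6) = 27.3
Q = 192, so δQ/Q = 27.3/192 = 0.142.

14.2%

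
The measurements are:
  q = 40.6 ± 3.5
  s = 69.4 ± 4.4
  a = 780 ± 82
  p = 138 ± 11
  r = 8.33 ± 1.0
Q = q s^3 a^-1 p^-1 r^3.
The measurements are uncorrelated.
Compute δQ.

For a monomial Q ∝ q, s^3, a^-1, p^-1, r^3, fractional errors add in quadrature:
  (1·δq/q)² = (1×0.0862)² = 0.00743;  (3·δs/s)² = (3×0.0634)² = 0.0362;  (-1·δa/a)² = (-1×0.105)² = 0.0111;  (-1·δp/p)² = (-1×0.0797)² = 0.00635;  (3·δr/r)² = (3×0.120)² = 0.130
δQ/Q = √(0.191) = 0.437
Q = 72900, so δQ = 0.437 × 72900 = 31800.

31800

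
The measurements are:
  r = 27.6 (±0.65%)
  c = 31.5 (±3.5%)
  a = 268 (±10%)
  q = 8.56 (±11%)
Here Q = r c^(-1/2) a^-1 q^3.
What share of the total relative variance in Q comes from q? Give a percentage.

91.3%

(δQ/Q)² = (1·δr/r)² + (−½·δc/c)² + (-1·δa/a)² + (3·δq/q)²
  r term: (1×0.00650)² = 4.23e-05
  c term: (-0.5×0.0350)² = 0.000306
  a term: (-1×0.100)² = 0.0100
  q term: (3×0.110)² = 0.109
Total = 0.119. Share from q = 0.109/0.119 = 0.913.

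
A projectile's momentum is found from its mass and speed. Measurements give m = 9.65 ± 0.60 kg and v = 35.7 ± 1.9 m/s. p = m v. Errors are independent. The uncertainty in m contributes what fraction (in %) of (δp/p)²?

(δp/p)² = (1·δm/m)² + (1·δv/v)²
  m term: (1×0.0622)² = 0.00387
  v term: (1×0.0532)² = 0.00283
Total = 0.00670. Share from m = 0.00387/0.00670 = 0.577.

57.7%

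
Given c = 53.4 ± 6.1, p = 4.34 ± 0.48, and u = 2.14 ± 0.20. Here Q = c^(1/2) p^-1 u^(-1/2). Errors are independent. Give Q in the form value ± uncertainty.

Products/powers → add relative errors in quadrature, weighted by exponent:
  (½·δc/c)² = (0.5×0.114)² = 0.00326;  (-1·δp/p)² = (-1×0.111)² = 0.0122;  (−½·δu/u)² = (-0.5×0.0935)² = 0.00218
δQ/Q = √(0.0177) = 0.133
Q = 1.15, so δQ = 0.133 × 1.15 = 0.153.

1.15 ± 0.153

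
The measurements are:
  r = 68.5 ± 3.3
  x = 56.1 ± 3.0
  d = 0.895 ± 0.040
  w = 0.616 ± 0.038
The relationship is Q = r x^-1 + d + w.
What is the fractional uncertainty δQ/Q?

Let p = r·x^-1 = 1.22. δp/p = √((1·δr/r)² + (-1·δx/x)²) = √(0.00232 + 0.00286) = 0.0720, so δp = 0.0879.
Q = p + d + w: δQ = √(δp² + δd² + δw²) = √(0.00772 + 0.00160 + 0.00144) = 0.104
Q = 2.73, so δQ/Q = 0.104/2.73 = 0.0380.

0.0380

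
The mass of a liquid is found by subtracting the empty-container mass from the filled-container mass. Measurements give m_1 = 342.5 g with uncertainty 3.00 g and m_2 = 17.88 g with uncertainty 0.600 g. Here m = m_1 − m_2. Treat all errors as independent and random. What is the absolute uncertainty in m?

3.06 g

Each term contributes (cᵢ δxᵢ)² to (δm)²:
  (δm_1)² = 9.00;  (δm_2)² = 0.360
δm = √(9.36) = 3.06 g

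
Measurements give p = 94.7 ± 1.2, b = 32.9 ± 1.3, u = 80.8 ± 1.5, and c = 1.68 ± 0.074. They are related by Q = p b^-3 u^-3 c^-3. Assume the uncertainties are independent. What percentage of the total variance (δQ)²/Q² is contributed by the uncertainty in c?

50.2%

(δQ/Q)² = (1·δp/p)² + (-3·δb/b)² + (-3·δu/u)² + (-3·δc/c)²
  p term: (1×0.0127)² = 0.000161
  b term: (-3×0.0395)² = 0.0141
  u term: (-3×0.0186)² = 0.00310
  c term: (-3×0.0440)² = 0.0175
Total = 0.0348. Share from c = 0.0175/0.0348 = 0.502.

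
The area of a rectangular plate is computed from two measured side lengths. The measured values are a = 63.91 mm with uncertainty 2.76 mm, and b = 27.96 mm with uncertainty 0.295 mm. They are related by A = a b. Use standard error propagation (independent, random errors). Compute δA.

Relative error in a monomial: (δA/A)² = Σ (nᵢ · δxᵢ/xᵢ)².
  (1·δa/a)² = (1×0.0432)² = 0.00187;  (1·δb/b)² = (1×0.0106)² = 0.000111
δA/A = √(0.00198) = 0.0445
A = 1787 mm^2, so δA = 0.0445 × 1787 = 79.4 mm^2.

79.4 mm^2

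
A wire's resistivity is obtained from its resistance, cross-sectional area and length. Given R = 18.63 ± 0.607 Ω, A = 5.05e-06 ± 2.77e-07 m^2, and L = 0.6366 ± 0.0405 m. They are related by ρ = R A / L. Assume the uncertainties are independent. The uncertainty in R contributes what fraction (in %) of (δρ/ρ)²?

(δρ/ρ)² = (1·δR/R)² + (1·δA/A)² + (-1·δL/L)²
  R term: (1×0.0326)² = 0.00106
  A term: (1×0.0549)² = 0.00301
  L term: (-1×0.0636)² = 0.00405
Total = 0.00812. Share from R = 0.00106/0.00812 = 0.131.

13.1%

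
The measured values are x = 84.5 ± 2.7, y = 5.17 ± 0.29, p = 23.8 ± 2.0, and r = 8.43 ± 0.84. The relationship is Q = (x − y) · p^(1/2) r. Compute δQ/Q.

Let u = x − y = 79.3. δu = √(δx² + δy²) = √(7.29 + 0.0841) = 2.72, so δu/u = 0.0342.
Q is then a monomial in u, p, r:
δQ/Q = √((δu/u)² + (½·δp/p)² + (1·δr/r)²) = √(0.00117 + 0.00177 + 0.00993) = 0.113

0.113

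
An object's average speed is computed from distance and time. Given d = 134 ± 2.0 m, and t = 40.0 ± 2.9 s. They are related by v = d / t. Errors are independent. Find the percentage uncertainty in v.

Each factor contributes (exponent × relative error)² to (δv/v)²:
  (1·δd/d)² = (1×0.0149)² = 0.000223;  (-1·δt/t)² = (-1×0.0725)² = 0.00526
δv/v = √(0.00548) = 0.0740

7.40%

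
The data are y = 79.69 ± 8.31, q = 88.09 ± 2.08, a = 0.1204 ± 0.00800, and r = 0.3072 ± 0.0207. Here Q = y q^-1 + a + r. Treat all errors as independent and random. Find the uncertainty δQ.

Let p = y·q^-1 = 0.9046. δp/p = √((1·δy/y)² + (-1·δq/q)²) = √(0.0109 + 0.000558) = 0.107, so δp = 0.0967.
Q = p + a + r: δQ = √(δp² + δa² + δr²) = √(0.00936 + 6.4e-05 + 0.000428) = 0.0992

0.0992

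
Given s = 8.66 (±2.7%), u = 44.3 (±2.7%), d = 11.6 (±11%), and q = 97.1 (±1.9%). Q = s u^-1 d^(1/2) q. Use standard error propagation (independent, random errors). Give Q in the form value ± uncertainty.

64.6 ± 4.50

Relative error in a monomial: (δQ/Q)² = Σ (nᵢ · δxᵢ/xᵢ)².
  (1·δs/s)² = (1×0.0270)² = 0.000729;  (-1·δu/u)² = (-1×0.0270)² = 0.000729;  (½·δd/d)² = (0.5×0.110)² = 0.00302;  (1·δq/q)² = (1×0.0190)² = 0.000361
δQ/Q = √(0.00484) = 0.0696
Q = 64.6, so δQ = 0.0696 × 64.6 = 4.50.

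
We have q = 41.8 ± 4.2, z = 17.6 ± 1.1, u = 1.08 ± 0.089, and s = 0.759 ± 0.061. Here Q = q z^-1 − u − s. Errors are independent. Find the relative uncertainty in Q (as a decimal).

Let p = q·z^-1 = 2.37. δp/p = √((1·δq/q)² + (-1·δz/z)²) = √(0.0101 + 0.00391) = 0.118, so δp = 0.281.
Q = p − u − s: δQ = √(δp² + δu² + δs²) = √(0.0790 + 0.00792 + 0.00372) = 0.301
Q = 0.536, so δQ/Q = 0.301/0.536 = 0.562.

0.562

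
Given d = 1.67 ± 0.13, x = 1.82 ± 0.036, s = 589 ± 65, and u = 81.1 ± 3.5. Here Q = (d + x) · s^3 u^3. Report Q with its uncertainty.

Let w = d + x = 3.49. δw = √(δd² + δx²) = √(0.0169 + 0.00130) = 0.135, so δw/w = 0.0387.
Q is then a monomial in w, s, u:
δQ/Q = √((δw/w)² + (3·δs/s)² + (3·δu/u)²) = √(0.00149 + 0.110 + 0.0168) = 0.358
Q = 3.8e+14, so δQ = 0.358 × 3.8e+14 = 1.36e+14.

(3.80 ± 1.36) × 10^14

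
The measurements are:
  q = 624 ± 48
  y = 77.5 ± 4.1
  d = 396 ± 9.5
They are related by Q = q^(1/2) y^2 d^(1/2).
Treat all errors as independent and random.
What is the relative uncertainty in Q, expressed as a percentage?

11.3%

Q is a product of powers, so relative uncertainties combine in quadrature:
  (½·δq/q)² = (0.5×0.0769)² = 0.00148;  (2·δy/y)² = (2×0.0529)² = 0.0112;  (½·δd/d)² = (0.5×0.0240)² = 0.000144
δQ/Q = √(0.0128) = 0.113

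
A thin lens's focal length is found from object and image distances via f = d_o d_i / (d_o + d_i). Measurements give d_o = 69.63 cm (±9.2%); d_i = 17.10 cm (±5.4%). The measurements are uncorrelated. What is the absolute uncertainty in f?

∂f/∂d_o = (d_i/(d_o+d_i))² = 0.0389;  ∂f/∂d_i = (d_o/(d_o+d_i))² = 0.645
δf = √((∂f/∂d_o · δd_o)² + (∂f/∂d_i · δd_i)²) = √(0.0620 + 0.354) = 0.645 cm

0.645 cm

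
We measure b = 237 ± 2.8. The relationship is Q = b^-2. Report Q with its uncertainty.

Q ∝ b^-2, so δQ/Q = |-2| · δb/b = 2 × 0.0118 = 0.0236.
Q = 1.78e-05, so δQ = 0.0236 × 1.78e-05 = 4.21e-07.

(1.78 ± 0.0421) × 10^-5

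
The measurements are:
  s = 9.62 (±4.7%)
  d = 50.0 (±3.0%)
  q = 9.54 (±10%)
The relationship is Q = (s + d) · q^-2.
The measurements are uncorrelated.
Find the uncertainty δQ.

0.132

Let u = s + d = 59.6. δu = √(δs² + δd²) = √(0.204 + 2.25) = 1.57, so δu/u = 0.0263.
Q is then a monomial in u, q:
δQ/Q = √((δu/u)² + (-2·δq/q)²) = √(0.000691 + 0.0400) = 0.202
Q = 0.655, so δQ = 0.202 × 0.655 = 0.132.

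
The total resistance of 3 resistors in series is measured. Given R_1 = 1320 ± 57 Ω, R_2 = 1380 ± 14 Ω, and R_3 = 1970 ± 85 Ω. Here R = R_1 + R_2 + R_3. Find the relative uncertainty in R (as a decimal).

For a sum/difference, combine absolute errors in quadrature:
  (δR_1)² = 3250;  (δR_2)² = 196;  (δR_3)² = 7220
δR = √(10700) = 103 Ω
R = 4670 Ω, so δR/R = 103/4670 = 0.0221.

0.0221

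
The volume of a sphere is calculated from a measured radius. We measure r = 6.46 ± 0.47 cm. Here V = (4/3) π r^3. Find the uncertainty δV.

Since V is a product/quotient, work with relative uncertainties:
  (3·δr/r)² = (3×0.0728)² = 0.0476
δV/V = √(0.0476) = 0.218
V = 1130 cm^3, so δV = 0.218 × 1130 = 246 cm^3.

246 cm^3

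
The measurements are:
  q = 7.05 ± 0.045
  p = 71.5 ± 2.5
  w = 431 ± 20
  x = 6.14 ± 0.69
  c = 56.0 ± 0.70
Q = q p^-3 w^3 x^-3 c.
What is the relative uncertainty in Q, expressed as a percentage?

38.0%

Products/powers → add relative errors in quadrature, weighted by exponent:
  (1·δq/q)² = (1×0.00638)² = 4.07e-05;  (-3·δp/p)² = (-3×0.0350)² = 0.0110;  (3·δw/w)² = (3×0.0464)² = 0.0194;  (-3·δx/x)² = (-3×0.112)² = 0.114;  (1·δc/c)² = (1×0.0125)² = 0.000156
δQ/Q = √(0.144) = 0.380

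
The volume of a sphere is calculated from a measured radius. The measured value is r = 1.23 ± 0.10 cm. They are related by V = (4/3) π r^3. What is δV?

Since V is a product/quotient, work with relative uncertainties:
  (3·δr/r)² = (3×0.0813)² = 0.0595
δV/V = √(0.0595) = 0.244
V = 7.79 cm^3, so δV = 0.244 × 7.79 = 1.90 cm^3.

1.90 cm^3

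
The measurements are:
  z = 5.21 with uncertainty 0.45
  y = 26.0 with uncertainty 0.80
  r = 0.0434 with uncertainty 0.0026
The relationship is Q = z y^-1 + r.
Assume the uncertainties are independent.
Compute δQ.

Let p = z·y^-1 = 0.200. δp/p = √((1·δz/z)² + (-1·δy/y)²) = √(0.00746 + 0.000947) = 0.0917, so δp = 0.0184.
Q = p + r: δQ = √(δp² + δr²) = √(0.000338 + 6.76e-06) = 0.0186

0.0186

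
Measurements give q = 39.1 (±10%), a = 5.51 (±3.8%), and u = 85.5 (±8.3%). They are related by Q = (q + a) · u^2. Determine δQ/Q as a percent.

Let w = q + a = 44.6. δw = √(δq² + δa²) = √(15.3 + 0.0438) = 3.92, so δw/w = 0.0878.
Q is then a monomial in w, u:
δQ/Q = √((δw/w)² + (2·δu/u)²) = √(0.00770 + 0.0276) = 0.188

18.8%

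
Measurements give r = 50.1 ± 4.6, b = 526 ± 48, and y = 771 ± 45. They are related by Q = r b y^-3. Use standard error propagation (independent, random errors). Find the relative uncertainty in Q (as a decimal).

Products/powers → add relative errors in quadrature, weighted by exponent:
  (1·δr/r)² = (1×0.0918)² = 0.00843;  (1·δb/b)² = (1×0.0913)² = 0.00833;  (-3·δy/y)² = (-3×0.0584)² = 0.0307
δQ/Q = √(0.0474) = 0.218

0.218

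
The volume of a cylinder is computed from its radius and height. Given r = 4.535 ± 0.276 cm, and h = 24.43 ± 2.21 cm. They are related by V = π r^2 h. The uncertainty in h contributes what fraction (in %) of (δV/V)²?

(δV/V)² = (2·δr/r)² + (1·δh/h)²
  r term: (2×0.0609)² = 0.0148
  h term: (1×0.0905)² = 0.00818
Total = 0.0230. Share from h = 0.00818/0.0230 = 0.356.

35.6%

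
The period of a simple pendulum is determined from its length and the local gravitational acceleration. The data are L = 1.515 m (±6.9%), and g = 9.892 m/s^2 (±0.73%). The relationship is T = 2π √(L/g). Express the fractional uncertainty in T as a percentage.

3.47%

T is a product of powers, so relative uncertainties combine in quadrature:
  (½·δL/L)² = (0.5×0.0690)² = 0.00119;  (−½·δg/g)² = (-0.5×0.00730)² = 1.33e-05
δT/T = √(0.00120) = 0.0347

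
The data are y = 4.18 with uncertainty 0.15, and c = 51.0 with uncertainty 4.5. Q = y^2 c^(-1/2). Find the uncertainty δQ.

Products/powers → add relative errors in quadrature, weighted by exponent:
  (2·δy/y)² = (2×0.0359)² = 0.00515;  (−½·δc/c)² = (-0.5×0.0882)² = 0.00195
δQ/Q = √(0.00710) = 0.0842
Q = 2.45, so δQ = 0.0842 × 2.45 = 0.206.

0.206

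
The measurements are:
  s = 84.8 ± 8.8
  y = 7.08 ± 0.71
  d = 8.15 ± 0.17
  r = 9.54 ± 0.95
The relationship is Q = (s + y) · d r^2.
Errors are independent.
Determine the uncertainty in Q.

Let u = s + y = 91.9. δu = √(δs² + δy²) = √(77.4 + 0.504) = 8.83, so δu/u = 0.0961.
Q is then a monomial in u, d, r:
δQ/Q = √((δu/u)² + (1·δd/d)² + (2·δr/r)²) = √(0.00923 + 0.000435 + 0.0397) = 0.222
Q = 68200, so δQ = 0.222 × 68200 = 15100.

15100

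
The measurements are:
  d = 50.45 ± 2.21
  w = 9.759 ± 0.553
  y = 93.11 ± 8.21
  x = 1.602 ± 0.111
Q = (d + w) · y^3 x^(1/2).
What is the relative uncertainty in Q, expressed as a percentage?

26.9%

Let u = d + w = 60.21. δu = √(δd² + δw²) = √(4.88 + 0.306) = 2.28, so δu/u = 0.0378.
Q is then a monomial in u, y, x:
δQ/Q = √((δu/u)² + (3·δy/y)² + (½·δx/x)²) = √(0.00143 + 0.0700 + 0.00120) = 0.269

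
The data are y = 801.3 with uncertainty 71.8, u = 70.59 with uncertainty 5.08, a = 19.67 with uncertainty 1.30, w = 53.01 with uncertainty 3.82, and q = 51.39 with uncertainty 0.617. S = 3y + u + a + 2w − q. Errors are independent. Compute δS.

216

Each term contributes (cᵢ δxᵢ)² to (δS)²:
  (3·δy)² = 46400;  (δu)² = 25.8;  (δa)² = 1.69;  (2·δw)² = 58.4;  (δq)² = 0.381
δS = √(46500) = 216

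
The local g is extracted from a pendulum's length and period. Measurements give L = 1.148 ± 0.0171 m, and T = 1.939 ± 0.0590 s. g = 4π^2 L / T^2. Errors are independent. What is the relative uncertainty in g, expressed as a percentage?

6.27%

Products/powers → add relative errors in quadrature, weighted by exponent:
  (1·δL/L)² = (1×0.0149)² = 0.000222;  (-2·δT/T)² = (-2×0.0304)² = 0.00370
δg/g = √(0.00393) = 0.0627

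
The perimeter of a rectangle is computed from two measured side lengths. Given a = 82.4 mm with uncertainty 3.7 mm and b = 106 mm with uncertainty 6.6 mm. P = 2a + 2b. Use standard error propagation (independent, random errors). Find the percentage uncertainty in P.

Sums and differences: (δP)² = Σ (cᵢ δxᵢ)².
  (2·δa)² = 54.8;  (2·δb)² = 174
δP = √(229) = 15.1 mm
P = 377 mm, so δP/P = 15.1/377 = 0.0402.

4.02%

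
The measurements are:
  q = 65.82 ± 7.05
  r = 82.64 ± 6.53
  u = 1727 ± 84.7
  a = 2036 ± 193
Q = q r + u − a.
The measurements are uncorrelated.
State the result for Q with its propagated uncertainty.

5130 ± 754

Let p = q·r = 5439. δp/p = √((1·δq/q)² + (1·δr/r)²) = √(0.0115 + 0.00624) = 0.133, so δp = 724.
Q = p + u − a: δQ = √(δp² + δu² + δa²) = √(5.24e+05 + 7170 + 37200) = 754
Q = 5130.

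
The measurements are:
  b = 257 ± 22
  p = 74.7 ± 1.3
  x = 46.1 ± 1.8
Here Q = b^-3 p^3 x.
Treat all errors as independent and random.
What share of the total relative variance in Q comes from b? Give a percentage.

(δQ/Q)² = (-3·δb/b)² + (3·δp/p)² + (1·δx/x)²
  b term: (-3×0.0856)² = 0.0660
  p term: (3×0.0174)² = 0.00273
  x term: (1×0.0390)² = 0.00152
Total = 0.0702. Share from b = 0.0660/0.0702 = 0.939.

93.9%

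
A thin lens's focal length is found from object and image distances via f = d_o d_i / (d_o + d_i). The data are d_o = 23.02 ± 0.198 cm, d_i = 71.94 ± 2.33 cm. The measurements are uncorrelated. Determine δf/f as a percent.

1.02%

∂f/∂d_o = (d_i/(d_o+d_i))² = 0.574;  ∂f/∂d_i = (d_o/(d_o+d_i))² = 0.0588
δf = √((∂f/∂d_o · δd_o)² + (∂f/∂d_i · δd_i)²) = √(0.0129 + 0.0187) = 0.178 cm
f = 17.44 cm, so δf/f = 0.178/17.44 = 0.0102.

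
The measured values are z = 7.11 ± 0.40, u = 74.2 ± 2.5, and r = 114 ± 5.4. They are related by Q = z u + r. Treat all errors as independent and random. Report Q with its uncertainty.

642 ± 35.0

Let p = z·u = 528. δp/p = √((1·δz/z)² + (1·δu/u)²) = √(0.00317 + 0.00114) = 0.0656, so δp = 34.6.
Q = p + r: δQ = √(δp² + δr²) = √(1200 + 29.2) = 35.0
Q = 642.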